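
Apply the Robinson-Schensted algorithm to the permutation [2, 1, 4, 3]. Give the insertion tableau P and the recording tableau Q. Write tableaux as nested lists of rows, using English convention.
Insert each entry of the permutation into P by Schensted row insertion, recording in Q the position of each new cell.

After inserting 2: P = [[2]].
After inserting 1: P = [[1], [2]].
After inserting 4: P = [[1, 4], [2]].
After inserting 3: P = [[1, 3], [2, 4]].

So P = [[1, 3], [2, 4]], Q = [[1, 3], [2, 4]].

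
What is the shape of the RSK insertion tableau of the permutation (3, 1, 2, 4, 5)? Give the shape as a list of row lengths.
Row-insert each entry into an empty tableau.

After inserting 3: P = [[3]].
After inserting 1: P = [[1], [3]].
After inserting 2: P = [[1, 2], [3]].
After inserting 4: P = [[1, 2, 4], [3]].
After inserting 5: P = [[1, 2, 4, 5], [3]].

The final insertion tableau P = [[1, 2, 4, 5], [3]] has shape [4, 1].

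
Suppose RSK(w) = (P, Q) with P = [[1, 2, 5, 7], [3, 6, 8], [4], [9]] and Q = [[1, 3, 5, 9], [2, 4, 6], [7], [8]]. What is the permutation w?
4 1 6 3 9 8 5 2 7

Reverse the RSK construction: for i from n down to 1, find the cell of Q containing i, remove the entry at that cell from P, and reverse-bump it up through P; the value ejected from row 1 is w(i).

Step i=9: Q has 9 at row 1, column 4; remove that cell from P, ejecting 7. So w(9) = 7. P is now [[1, 2, 5], [3, 6, 8], [4], [9]].
Step i=8: Q has 8 at row 4, column 1; remove 9 from row 4 of P and reverse-bump: 9 enters row 3 and ejects 4; 4 enters row 2 and ejects 3; 3 enters row 1 and ejects 2. So w(8) = 2. P is now [[1, 3, 5], [4, 6, 8], [9]].
Step i=7: Q has 7 at row 3, column 1; remove 9 from row 3 of P and reverse-bump: 9 enters row 2 and ejects 8; 8 enters row 1 and ejects 5. So w(7) = 5. P is now [[1, 3, 8], [4, 6, 9]].
Step i=6: Q has 6 at row 2, column 3; remove 9 from row 2 of P and reverse-bump: 9 enters row 1 and ejects 8. So w(6) = 8. P is now [[1, 3, 9], [4, 6]].
Step i=5: Q has 5 at row 1, column 3; remove that cell from P, ejecting 9. So w(5) = 9. P is now [[1, 3], [4, 6]].
Step i=4: Q has 4 at row 2, column 2; remove 6 from row 2 of P and reverse-bump: 6 enters row 1 and ejects 3. So w(4) = 3. P is now [[1, 6], [4]].
Step i=3: Q has 3 at row 1, column 2; remove that cell from P, ejecting 6. So w(3) = 6. P is now [[1], [4]].
Step i=2: Q has 2 at row 2, column 1; remove 4 from row 2 of P and reverse-bump: 4 enters row 1 and ejects 1. So w(2) = 1. P is now [[4]].
Step i=1: Q has 1 at row 1, column 1; remove that cell from P, ejecting 4. So w(1) = 4. P is now [].

So w = 4 1 6 3 9 8 5 2 7.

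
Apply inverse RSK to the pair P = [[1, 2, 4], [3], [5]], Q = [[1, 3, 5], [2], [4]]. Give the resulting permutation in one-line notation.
Reverse RSK: for i = n, n-1, ..., 1, locate i in Q, remove the corresponding corner cell from P, and reverse-bump its entry up through P; the value ejected from row 1 is w(i).

So w = 5 1 3 2 4.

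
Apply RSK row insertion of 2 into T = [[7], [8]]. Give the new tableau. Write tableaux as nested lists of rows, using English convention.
[[2], [7], [8]]

In row 1, 2 replaces 7 (the leftmost entry greater than 2); 7 is bumped to row 2. In row 2, 7 replaces 8 (the leftmost entry greater than 7); 8 is bumped to row 3. 8 starts a new row 3. The new tableau is [[2], [7], [8]].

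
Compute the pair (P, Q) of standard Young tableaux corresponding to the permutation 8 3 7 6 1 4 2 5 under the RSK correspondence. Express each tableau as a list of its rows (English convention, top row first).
Insert each entry of the permutation into P by Schensted row insertion, recording in Q the position of each new cell.

Insert 8: appended to row 1. P = [[8]].
Insert 3: 3 bumps 8 from row 1; 8 starts row 2. P = [[3], [8]].
Insert 7: appended to row 1. P = [[3, 7], [8]].
Insert 6: 6 bumps 7 from row 1; 7 bumps 8 from row 2; 8 starts row 3. P = [[3, 6], [7], [8]].
Insert 1: 1 bumps 3 from row 1; 3 bumps 7 from row 2; 7 bumps 8 from row 3; 8 starts row 4. P = [[1, 6], [3], [7], [8]].
Insert 4: 4 bumps 6 from row 1; 6 appends to row 2. P = [[1, 4], [3, 6], [7], [8]].
Insert 2: 2 bumps 4 from row 1; 4 bumps 6 from row 2; 6 bumps 7 from row 3; 7 bumps 8 from row 4; 8 starts row 5. P = [[1, 2], [3, 4], [6], [7], [8]].
Insert 5: appended to row 1. P = [[1, 2, 5], [3, 4], [6], [7], [8]].

So P = [[1, 2, 5], [3, 4], [6], [7], [8]], Q = [[1, 3, 8], [2, 6], [4], [5], [7]].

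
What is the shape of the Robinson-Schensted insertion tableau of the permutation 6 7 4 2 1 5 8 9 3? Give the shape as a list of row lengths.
RSK row insertion gives P = [[1, 3, 8, 9], [2, 5], [4, 7], [6]], which has shape [4, 2, 2, 1].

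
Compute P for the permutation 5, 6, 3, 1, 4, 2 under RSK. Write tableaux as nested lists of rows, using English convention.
P = [[1, 2], [3, 4], [5, 6]]

Insert 5: appended to row 1. P = [[5]].
Insert 6: appended to row 1. P = [[5, 6]].
Insert 3: 3 bumps 5 from row 1; 5 starts row 2. P = [[3, 6], [5]].
Insert 1: 1 bumps 3 from row 1; 3 bumps 5 from row 2; 5 starts row 3. P = [[1, 6], [3], [5]].
Insert 4: 4 bumps 6 from row 1; 6 appends to row 2. P = [[1, 4], [3, 6], [5]].
Insert 2: 2 bumps 4 from row 1; 4 bumps 6 from row 2; 6 appends to row 3. P = [[1, 2], [3, 4], [5, 6]].

So P = [[1, 2], [3, 4], [5, 6]].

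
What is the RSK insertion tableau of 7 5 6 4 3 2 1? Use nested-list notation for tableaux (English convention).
P = [[1, 6], [2], [3], [4], [5], [7]]

Insert 7: appended to row 1. P = [[7]].
Insert 5: 5 bumps 7 from row 1; 7 starts row 2. P = [[5], [7]].
Insert 6: appended to row 1. P = [[5, 6], [7]].
Insert 4: 4 bumps 5 from row 1; 5 bumps 7 from row 2; 7 starts row 3. P = [[4, 6], [5], [7]].
Insert 3: 3 bumps 4 from row 1; 4 bumps 5 from row 2; 5 bumps 7 from row 3; 7 starts row 4. P = [[3, 6], [4], [5], [7]].
Insert 2: 2 bumps 3 from row 1; 3 bumps 4 from row 2; 4 bumps 5 from row 3; 5 bumps 7 from row 4; 7 starts row 5. P = [[2, 6], [3], [4], [5], [7]].
Insert 1: 1 bumps 2 from row 1; 2 bumps 3 from row 2; 3 bumps 4 from row 3; 4 bumps 5 from row 4; 5 bumps 7 from row 5; 7 starts row 6. P = [[1, 6], [2], [3], [4], [5], [7]].

So P = [[1, 6], [2], [3], [4], [5], [7]].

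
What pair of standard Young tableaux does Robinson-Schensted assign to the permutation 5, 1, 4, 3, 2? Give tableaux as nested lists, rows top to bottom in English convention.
Insert each entry of the permutation into P by Schensted row insertion, recording in Q the position of each new cell.

After inserting 5: P = [[5]].
After inserting 1: P = [[1], [5]].
After inserting 4: P = [[1, 4], [5]].
After inserting 3: P = [[1, 3], [4], [5]].
After inserting 2: P = [[1, 2], [3], [4], [5]].

So P = [[1, 2], [3], [4], [5]], Q = [[1, 3], [2], [4], [5]].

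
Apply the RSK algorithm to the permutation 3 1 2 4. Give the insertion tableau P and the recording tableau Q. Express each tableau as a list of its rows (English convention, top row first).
Insert each entry of the permutation into P by Schensted row insertion, recording in Q the position of each new cell.

After inserting 3: P = [[3]].
After inserting 1: P = [[1], [3]].
After inserting 2: P = [[1, 2], [3]].
After inserting 4: P = [[1, 2, 4], [3]].

So P = [[1, 2, 4], [3]], Q = [[1, 3, 4], [2]].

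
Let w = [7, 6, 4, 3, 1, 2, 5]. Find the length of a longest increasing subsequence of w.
3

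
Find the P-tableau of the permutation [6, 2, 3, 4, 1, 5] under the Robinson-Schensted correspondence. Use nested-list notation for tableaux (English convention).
Insert 6: appended to row 1. P = [[6]].
Insert 2: 2 bumps 6 from row 1; 6 starts row 2. P = [[2], [6]].
Insert 3: appended to row 1. P = [[2, 3], [6]].
Insert 4: appended to row 1. P = [[2, 3, 4], [6]].
Insert 1: 1 bumps 2 from row 1; 2 bumps 6 from row 2; 6 starts row 3. P = [[1, 3, 4], [2], [6]].
Insert 5: appended to row 1. P = [[1, 3, 4, 5], [2], [6]].

So P = [[1, 3, 4, 5], [2], [6]].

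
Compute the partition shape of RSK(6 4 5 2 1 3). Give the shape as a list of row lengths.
[2, 2, 1, 1]

Row-insert each entry into an empty tableau.

After inserting 6: P = [[6]].
After inserting 4: P = [[4], [6]].
After inserting 5: P = [[4, 5], [6]].
After inserting 2: P = [[2, 5], [4], [6]].
After inserting 1: P = [[1, 5], [2], [4], [6]].
After inserting 3: P = [[1, 3], [2, 5], [4], [6]].

The final insertion tableau P = [[1, 3], [2, 5], [4], [6]] has shape [2, 2, 1, 1].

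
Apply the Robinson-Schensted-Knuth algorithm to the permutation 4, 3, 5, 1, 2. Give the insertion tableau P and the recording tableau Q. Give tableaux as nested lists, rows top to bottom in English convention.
P = [[1, 2], [3, 5], [4]], Q = [[1, 3], [2, 5], [4]]

Insert each entry of the permutation into P by Schensted row insertion, recording in Q the position of each new cell.

After inserting 4: P = [[4]].
After inserting 3: P = [[3], [4]].
After inserting 5: P = [[3, 5], [4]].
After inserting 1: P = [[1, 5], [3], [4]].
After inserting 2: P = [[1, 2], [3, 5], [4]].

So P = [[1, 2], [3, 5], [4]], Q = [[1, 3], [2, 5], [4]].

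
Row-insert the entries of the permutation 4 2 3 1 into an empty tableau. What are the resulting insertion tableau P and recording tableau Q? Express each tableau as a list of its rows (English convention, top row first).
P = [[1, 3], [2], [4]], Q = [[1, 3], [2], [4]]

Insert each entry of the permutation into P by Schensted row insertion, recording in Q the position of each new cell.

Insert 4: appended to row 1. P = [[4]], Q = [[1]].
Insert 2: 2 bumps 4 from row 1; 4 starts row 2. P = [[2], [4]], Q = [[1], [2]].
Insert 3: appended to row 1. P = [[2, 3], [4]], Q = [[1, 3], [2]].
Insert 1: 1 bumps 2 from row 1; 2 bumps 4 from row 2; 4 starts row 3. P = [[1, 3], [2], [4]], Q = [[1, 3], [2], [4]].

So P = [[1, 3], [2], [4]], Q = [[1, 3], [2], [4]].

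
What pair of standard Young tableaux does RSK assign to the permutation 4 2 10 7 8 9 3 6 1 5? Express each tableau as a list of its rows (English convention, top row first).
P = [[1, 3, 5, 9], [2, 6, 8], [4, 7], [10]], Q = [[1, 3, 5, 6], [2, 4, 8], [7, 10], [9]]

Insert each entry of the permutation into P by Schensted row insertion, recording in Q the position of each new cell.

After inserting 4: P = [[4]].
After inserting 2: P = [[2], [4]].
After inserting 10: P = [[2, 10], [4]].
After inserting 7: P = [[2, 7], [4, 10]].
After inserting 8: P = [[2, 7, 8], [4, 10]].
After inserting 9: P = [[2, 7, 8, 9], [4, 10]].
After inserting 3: P = [[2, 3, 8, 9], [4, 7], [10]].
After inserting 6: P = [[2, 3, 6, 9], [4, 7, 8], [10]].
After inserting 1: P = [[1, 3, 6, 9], [2, 7, 8], [4], [10]].
After inserting 5: P = [[1, 3, 5, 9], [2, 6, 8], [4, 7], [10]].

So P = [[1, 3, 5, 9], [2, 6, 8], [4, 7], [10]], Q = [[1, 3, 5, 6], [2, 4, 8], [7, 10], [9]].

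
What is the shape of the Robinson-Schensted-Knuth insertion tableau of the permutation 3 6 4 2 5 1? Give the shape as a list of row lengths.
[3, 1, 1, 1]

Row-insert each entry into an empty tableau.

After inserting 3: P = [[3]].
After inserting 6: P = [[3, 6]].
After inserting 4: P = [[3, 4], [6]].
After inserting 2: P = [[2, 4], [3], [6]].
After inserting 5: P = [[2, 4, 5], [3], [6]].
After inserting 1: P = [[1, 4, 5], [2], [3], [6]].

The final insertion tableau P = [[1, 4, 5], [2], [3], [6]] has shape [3, 1, 1, 1].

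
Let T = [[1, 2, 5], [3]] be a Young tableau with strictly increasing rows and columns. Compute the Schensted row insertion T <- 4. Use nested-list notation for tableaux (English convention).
In row 1, 4 replaces 5 (the leftmost entry greater than 4); 5 is bumped to row 2. 5 is appended to row 2. The new tableau is [[1, 2, 4], [3, 5]].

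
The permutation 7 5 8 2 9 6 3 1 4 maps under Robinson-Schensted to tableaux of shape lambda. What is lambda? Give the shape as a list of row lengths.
[3, 3, 2, 1]

Row-insert each entry into an empty tableau.

After inserting 7: P = [[7]].
After inserting 5: P = [[5], [7]].
After inserting 8: P = [[5, 8], [7]].
After inserting 2: P = [[2, 8], [5], [7]].
After inserting 9: P = [[2, 8, 9], [5], [7]].
After inserting 6: P = [[2, 6, 9], [5, 8], [7]].
After inserting 3: P = [[2, 3, 9], [5, 6], [7, 8]].
After inserting 1: P = [[1, 3, 9], [2, 6], [5, 8], [7]].
After inserting 4: P = [[1, 3, 4], [2, 6, 9], [5, 8], [7]].

The final insertion tableau P = [[1, 3, 4], [2, 6, 9], [5, 8], [7]] has shape [3, 3, 2, 1].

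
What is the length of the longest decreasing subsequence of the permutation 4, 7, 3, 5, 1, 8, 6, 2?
3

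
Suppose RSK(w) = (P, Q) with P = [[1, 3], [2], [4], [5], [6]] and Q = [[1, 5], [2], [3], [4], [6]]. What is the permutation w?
Reverse RSK: for i = n, n-1, ..., 1, locate i in Q, remove the corresponding corner cell from P, and reverse-bump its entry up through P; the value ejected from row 1 is w(i).

So w = 6 5 4 2 3 1.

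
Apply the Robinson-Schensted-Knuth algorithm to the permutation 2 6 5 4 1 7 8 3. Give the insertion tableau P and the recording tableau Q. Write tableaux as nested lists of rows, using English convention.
P = [[1, 3, 7, 8], [2, 4], [5], [6]], Q = [[1, 2, 6, 7], [3, 8], [4], [5]]

Insert each entry of the permutation into P by Schensted row insertion, recording in Q the position of each new cell.

Insert 2: appended to row 1. P = [[2]].
Insert 6: appended to row 1. P = [[2, 6]].
Insert 5: 5 bumps 6 from row 1; 6 starts row 2. P = [[2, 5], [6]].
Insert 4: 4 bumps 5 from row 1; 5 bumps 6 from row 2; 6 starts row 3. P = [[2, 4], [5], [6]].
Insert 1: 1 bumps 2 from row 1; 2 bumps 5 from row 2; 5 bumps 6 from row 3; 6 starts row 4. P = [[1, 4], [2], [5], [6]].
Insert 7: appended to row 1. P = [[1, 4, 7], [2], [5], [6]].
Insert 8: appended to row 1. P = [[1, 4, 7, 8], [2], [5], [6]].
Insert 3: 3 bumps 4 from row 1; 4 appends to row 2. P = [[1, 3, 7, 8], [2, 4], [5], [6]].

So P = [[1, 3, 7, 8], [2, 4], [5], [6]], Q = [[1, 2, 6, 7], [3, 8], [4], [5]].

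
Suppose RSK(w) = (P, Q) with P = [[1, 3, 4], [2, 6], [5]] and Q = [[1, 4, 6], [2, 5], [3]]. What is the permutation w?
5 2 1 6 3 4

Reverse the RSK construction: for i from n down to 1, find the cell of Q containing i, remove the entry at that cell from P, and reverse-bump it up through P; the value ejected from row 1 is w(i).

Step i=6: Q has 6 at row 1, column 3; remove that cell from P, ejecting 4. So w(6) = 4. P is now [[1, 3], [2, 6], [5]].
Step i=5: Q has 5 at row 2, column 2; remove 6 from row 2 of P and reverse-bump: 6 enters row 1 and ejects 3. So w(5) = 3. P is now [[1, 6], [2], [5]].
Step i=4: Q has 4 at row 1, column 2; remove that cell from P, ejecting 6. So w(4) = 6. P is now [[1], [2], [5]].
Step i=3: Q has 3 at row 3, column 1; remove 5 from row 3 of P and reverse-bump: 5 enters row 2 and ejects 2; 2 enters row 1 and ejects 1. So w(3) = 1. P is now [[2], [5]].
Step i=2: Q has 2 at row 2, column 1; remove 5 from row 2 of P and reverse-bump: 5 enters row 1 and ejects 2. So w(2) = 2. P is now [[5]].
Step i=1: Q has 1 at row 1, column 1; remove that cell from P, ejecting 5. So w(1) = 5. P is now [].

So w = 5 2 1 6 3 4.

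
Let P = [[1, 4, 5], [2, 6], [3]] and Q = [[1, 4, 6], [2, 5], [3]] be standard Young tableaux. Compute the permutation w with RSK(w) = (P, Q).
3 2 1 6 4 5

Reverse the RSK construction: for i from n down to 1, find the cell of Q containing i, remove the entry at that cell from P, and reverse-bump it up through P; the value ejected from row 1 is w(i).

Step i=6: Q has 6 at row 1, column 3; remove that cell from P, ejecting 5. So w(6) = 5. P is now [[1, 4], [2, 6], [3]].
Step i=5: Q has 5 at row 2, column 2; remove 6 from row 2 of P and reverse-bump: 6 enters row 1 and ejects 4. So w(5) = 4. P is now [[1, 6], [2], [3]].
Step i=4: Q has 4 at row 1, column 2; remove that cell from P, ejecting 6. So w(4) = 6. P is now [[1], [2], [3]].
Step i=3: Q has 3 at row 3, column 1; remove 3 from row 3 of P and reverse-bump: 3 enters row 2 and ejects 2; 2 enters row 1 and ejects 1. So w(3) = 1. P is now [[2], [3]].
Step i=2: Q has 2 at row 2, column 1; remove 3 from row 2 of P and reverse-bump: 3 enters row 1 and ejects 2. So w(2) = 2. P is now [[3]].
Step i=1: Q has 1 at row 1, column 1; remove that cell from P, ejecting 3. So w(1) = 3. P is now [].

So w = 3 2 1 6 4 5.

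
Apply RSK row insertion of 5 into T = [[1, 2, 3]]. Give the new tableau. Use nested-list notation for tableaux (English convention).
5 is larger than every entry of row 1, so it is appended to row 1. The new tableau is [[1, 2, 3, 5]].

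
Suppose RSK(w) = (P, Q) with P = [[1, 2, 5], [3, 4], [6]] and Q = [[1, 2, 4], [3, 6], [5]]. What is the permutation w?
3 6 4 5 1 2

Reverse the RSK construction: for i from n down to 1, find the cell of Q containing i, remove the entry at that cell from P, and reverse-bump it up through P; the value ejected from row 1 is w(i).

Step i=6: Q has 6 at row 2, column 2; remove 4 from row 2 of P and reverse-bump: 4 enters row 1 and ejects 2. So w(6) = 2. P is now [[1, 4, 5], [3], [6]].
Step i=5: Q has 5 at row 3, column 1; remove 6 from row 3 of P and reverse-bump: 6 enters row 2 and ejects 3; 3 enters row 1 and ejects 1. So w(5) = 1. P is now [[3, 4, 5], [6]].
Step i=4: Q has 4 at row 1, column 3; remove that cell from P, ejecting 5. So w(4) = 5. P is now [[3, 4], [6]].
Step i=3: Q has 3 at row 2, column 1; remove 6 from row 2 of P and reverse-bump: 6 enters row 1 and ejects 4. So w(3) = 4. P is now [[3, 6]].
Step i=2: Q has 2 at row 1, column 2; remove that cell from P, ejecting 6. So w(2) = 6. P is now [[3]].
Step i=1: Q has 1 at row 1, column 1; remove that cell from P, ejecting 3. So w(1) = 3. P is now [].

So w = 3 6 4 5 1 2.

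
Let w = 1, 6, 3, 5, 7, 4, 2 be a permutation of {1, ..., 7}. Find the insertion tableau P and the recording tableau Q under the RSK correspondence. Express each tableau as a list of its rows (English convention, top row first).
P = [[1, 2, 4, 7], [3], [5], [6]], Q = [[1, 2, 4, 5], [3], [6], [7]]

Insert each entry of the permutation into P by Schensted row insertion, recording in Q the position of each new cell.

Insert 1: appended to row 1. P = [[1]], Q = [[1]].
Insert 6: appended to row 1. P = [[1, 6]], Q = [[1, 2]].
Insert 3: 3 bumps 6 from row 1; 6 starts row 2. P = [[1, 3], [6]], Q = [[1, 2], [3]].
Insert 5: appended to row 1. P = [[1, 3, 5], [6]], Q = [[1, 2, 4], [3]].
Insert 7: appended to row 1. P = [[1, 3, 5, 7], [6]], Q = [[1, 2, 4, 5], [3]].
Insert 4: 4 bumps 5 from row 1; 5 bumps 6 from row 2; 6 starts row 3. P = [[1, 3, 4, 7], [5], [6]], Q = [[1, 2, 4, 5], [3], [6]].
Insert 2: 2 bumps 3 from row 1; 3 bumps 5 from row 2; 5 bumps 6 from row 3; 6 starts row 4. P = [[1, 2, 4, 7], [3], [5], [6]], Q = [[1, 2, 4, 5], [3], [6], [7]].

So P = [[1, 2, 4, 7], [3], [5], [6]], Q = [[1, 2, 4, 5], [3], [6], [7]].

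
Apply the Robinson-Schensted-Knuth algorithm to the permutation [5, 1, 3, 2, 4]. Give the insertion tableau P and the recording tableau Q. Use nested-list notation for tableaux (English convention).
Insert each entry of the permutation into P by Schensted row insertion, recording in Q the position of each new cell.

Insert 5: appended to row 1. P = [[5]].
Insert 1: 1 bumps 5 from row 1; 5 starts row 2. P = [[1], [5]].
Insert 3: appended to row 1. P = [[1, 3], [5]].
Insert 2: 2 bumps 3 from row 1; 3 bumps 5 from row 2; 5 starts row 3. P = [[1, 2], [3], [5]].
Insert 4: appended to row 1. P = [[1, 2, 4], [3], [5]].

So P = [[1, 2, 4], [3], [5]], Q = [[1, 3, 5], [2], [4]].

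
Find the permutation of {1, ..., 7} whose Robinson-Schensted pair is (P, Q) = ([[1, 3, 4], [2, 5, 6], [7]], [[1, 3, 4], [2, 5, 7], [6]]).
2 1 5 7 6 3 4

Reverse the RSK construction: for i from n down to 1, find the cell of Q containing i, remove the entry at that cell from P, and reverse-bump it up through P; the value ejected from row 1 is w(i).

Step i=7: Q has 7 at row 2, column 3; remove 6 from row 2 of P and reverse-bump: 6 enters row 1 and ejects 4. So w(7) = 4. P is now [[1, 3, 6], [2, 5], [7]].
Step i=6: Q has 6 at row 3, column 1; remove 7 from row 3 of P and reverse-bump: 7 enters row 2 and ejects 5; 5 enters row 1 and ejects 3. So w(6) = 3. P is now [[1, 5, 6], [2, 7]].
Step i=5: Q has 5 at row 2, column 2; remove 7 from row 2 of P and reverse-bump: 7 enters row 1 and ejects 6. So w(5) = 6. P is now [[1, 5, 7], [2]].
Step i=4: Q has 4 at row 1, column 3; remove that cell from P, ejecting 7. So w(4) = 7. P is now [[1, 5], [2]].
Step i=3: Q has 3 at row 1, column 2; remove that cell from P, ejecting 5. So w(3) = 5. P is now [[1], [2]].
Step i=2: Q has 2 at row 2, column 1; remove 2 from row 2 of P and reverse-bump: 2 enters row 1 and ejects 1. So w(2) = 1. P is now [[2]].
Step i=1: Q has 1 at row 1, column 1; remove that cell from P, ejecting 2. So w(1) = 2. P is now [].

So w = 2 1 5 7 6 3 4.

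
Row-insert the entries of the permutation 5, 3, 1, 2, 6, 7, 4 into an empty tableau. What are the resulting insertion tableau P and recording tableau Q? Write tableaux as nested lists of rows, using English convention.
Insert each entry of the permutation into P by Schensted row insertion, recording in Q the position of each new cell.

Insert 5: appended to row 1. P = [[5]], Q = [[1]].
Insert 3: 3 bumps 5 from row 1; 5 starts row 2. P = [[3], [5]], Q = [[1], [2]].
Insert 1: 1 bumps 3 from row 1; 3 bumps 5 from row 2; 5 starts row 3. P = [[1], [3], [5]], Q = [[1], [2], [3]].
Insert 2: appended to row 1. P = [[1, 2], [3], [5]], Q = [[1, 4], [2], [3]].
Insert 6: appended to row 1. P = [[1, 2, 6], [3], [5]], Q = [[1, 4, 5], [2], [3]].
Insert 7: appended to row 1. P = [[1, 2, 6, 7], [3], [5]], Q = [[1, 4, 5, 6], [2], [3]].
Insert 4: 4 bumps 6 from row 1; 6 appends to row 2. P = [[1, 2, 4, 7], [3, 6], [5]], Q = [[1, 4, 5, 6], [2, 7], [3]].

So P = [[1, 2, 4, 7], [3, 6], [5]], Q = [[1, 4, 5, 6], [2, 7], [3]].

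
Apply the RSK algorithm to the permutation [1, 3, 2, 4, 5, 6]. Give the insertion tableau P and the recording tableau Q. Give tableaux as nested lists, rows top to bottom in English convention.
Insert each entry of the permutation into P by Schensted row insertion, recording in Q the position of each new cell.

Insert 1: appended to row 1. P = [[1]], Q = [[1]].
Insert 3: appended to row 1. P = [[1, 3]], Q = [[1, 2]].
Insert 2: 2 bumps 3 from row 1; 3 starts row 2. P = [[1, 2], [3]], Q = [[1, 2], [3]].
Insert 4: appended to row 1. P = [[1, 2, 4], [3]], Q = [[1, 2, 4], [3]].
Insert 5: appended to row 1. P = [[1, 2, 4, 5], [3]], Q = [[1, 2, 4, 5], [3]].
Insert 6: appended to row 1. P = [[1, 2, 4, 5, 6], [3]], Q = [[1, 2, 4, 5, 6], [3]].

So P = [[1, 2, 4, 5, 6], [3]], Q = [[1, 2, 4, 5, 6], [3]].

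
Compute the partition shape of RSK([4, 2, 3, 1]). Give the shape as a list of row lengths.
[2, 1, 1]

RSK row insertion gives P = [[1, 3], [2], [4]], which has shape [2, 1, 1].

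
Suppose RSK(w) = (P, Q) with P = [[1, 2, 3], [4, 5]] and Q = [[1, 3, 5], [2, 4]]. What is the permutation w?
Reverse the RSK construction: for i from n down to 1, find the cell of Q containing i, remove the entry at that cell from P, and reverse-bump it up through P; the value ejected from row 1 is w(i).

Step i=5: Q has 5 at row 1, column 3; remove that cell from P, ejecting 3. So w(5) = 3. P is now [[1, 2], [4, 5]].
Step i=4: Q has 4 at row 2, column 2; remove 5 from row 2 of P and reverse-bump: 5 enters row 1 and ejects 2. So w(4) = 2. P is now [[1, 5], [4]].
Step i=3: Q has 3 at row 1, column 2; remove that cell from P, ejecting 5. So w(3) = 5. P is now [[1], [4]].
Step i=2: Q has 2 at row 2, column 1; remove 4 from row 2 of P and reverse-bump: 4 enters row 1 and ejects 1. So w(2) = 1. P is now [[4]].
Step i=1: Q has 1 at row 1, column 1; remove that cell from P, ejecting 4. So w(1) = 4. P is now [].

So w = 4 1 5 2 3.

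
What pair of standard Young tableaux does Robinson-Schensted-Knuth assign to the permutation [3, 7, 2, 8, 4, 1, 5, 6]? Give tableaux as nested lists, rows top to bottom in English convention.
P = [[1, 4, 5, 6], [2, 7, 8], [3]], Q = [[1, 2, 4, 8], [3, 5, 7], [6]]

Insert each entry of the permutation into P by Schensted row insertion, recording in Q the position of each new cell.

Insert 3: appended to row 1. P = [[3]].
Insert 7: appended to row 1. P = [[3, 7]].
Insert 2: 2 bumps 3 from row 1; 3 starts row 2. P = [[2, 7], [3]].
Insert 8: appended to row 1. P = [[2, 7, 8], [3]].
Insert 4: 4 bumps 7 from row 1; 7 appends to row 2. P = [[2, 4, 8], [3, 7]].
Insert 1: 1 bumps 2 from row 1; 2 bumps 3 from row 2; 3 starts row 3. P = [[1, 4, 8], [2, 7], [3]].
Insert 5: 5 bumps 8 from row 1; 8 appends to row 2. P = [[1, 4, 5], [2, 7, 8], [3]].
Insert 6: appended to row 1. P = [[1, 4, 5, 6], [2, 7, 8], [3]].

So P = [[1, 4, 5, 6], [2, 7, 8], [3]], Q = [[1, 2, 4, 8], [3, 5, 7], [6]].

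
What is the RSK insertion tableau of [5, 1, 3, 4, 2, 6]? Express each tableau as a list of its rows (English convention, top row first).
P = [[1, 2, 4, 6], [3], [5]]

Insert 5: appended to row 1. P = [[5]].
Insert 1: 1 bumps 5 from row 1; 5 starts row 2. P = [[1], [5]].
Insert 3: appended to row 1. P = [[1, 3], [5]].
Insert 4: appended to row 1. P = [[1, 3, 4], [5]].
Insert 2: 2 bumps 3 from row 1; 3 bumps 5 from row 2; 5 starts row 3. P = [[1, 2, 4], [3], [5]].
Insert 6: appended to row 1. P = [[1, 2, 4, 6], [3], [5]].

So P = [[1, 2, 4, 6], [3], [5]].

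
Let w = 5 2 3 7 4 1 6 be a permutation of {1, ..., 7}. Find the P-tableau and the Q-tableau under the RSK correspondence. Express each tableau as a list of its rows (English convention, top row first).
P = [[1, 3, 4, 6], [2, 7], [5]], Q = [[1, 3, 4, 7], [2, 5], [6]]

Insert each entry of the permutation into P by Schensted row insertion, recording in Q the position of each new cell.

Insert 5: appended to row 1. P = [[5]].
Insert 2: 2 bumps 5 from row 1; 5 starts row 2. P = [[2], [5]].
Insert 3: appended to row 1. P = [[2, 3], [5]].
Insert 7: appended to row 1. P = [[2, 3, 7], [5]].
Insert 4: 4 bumps 7 from row 1; 7 appends to row 2. P = [[2, 3, 4], [5, 7]].
Insert 1: 1 bumps 2 from row 1; 2 bumps 5 from row 2; 5 starts row 3. P = [[1, 3, 4], [2, 7], [5]].
Insert 6: appended to row 1. P = [[1, 3, 4, 6], [2, 7], [5]].

So P = [[1, 3, 4, 6], [2, 7], [5]], Q = [[1, 3, 4, 7], [2, 5], [6]].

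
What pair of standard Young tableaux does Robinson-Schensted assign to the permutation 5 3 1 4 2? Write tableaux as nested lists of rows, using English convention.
P = [[1, 2], [3, 4], [5]], Q = [[1, 4], [2, 5], [3]]

Insert each entry of the permutation into P by Schensted row insertion, recording in Q the position of each new cell.

After inserting 5: P = [[5]].
After inserting 3: P = [[3], [5]].
After inserting 1: P = [[1], [3], [5]].
After inserting 4: P = [[1, 4], [3], [5]].
After inserting 2: P = [[1, 2], [3, 4], [5]].

So P = [[1, 2], [3, 4], [5]], Q = [[1, 4], [2, 5], [3]].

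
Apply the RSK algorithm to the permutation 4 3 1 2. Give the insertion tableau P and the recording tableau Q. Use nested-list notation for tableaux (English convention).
Insert each entry of the permutation into P by Schensted row insertion, recording in Q the position of each new cell.

After inserting 4: P = [[4]].
After inserting 3: P = [[3], [4]].
After inserting 1: P = [[1], [3], [4]].
After inserting 2: P = [[1, 2], [3], [4]].

So P = [[1, 2], [3], [4]], Q = [[1, 4], [2], [3]].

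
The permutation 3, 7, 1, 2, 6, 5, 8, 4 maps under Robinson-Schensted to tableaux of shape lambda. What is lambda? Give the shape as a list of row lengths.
Row-insert each entry into an empty tableau.

After inserting 3: P = [[3]].
After inserting 7: P = [[3, 7]].
After inserting 1: P = [[1, 7], [3]].
After inserting 2: P = [[1, 2], [3, 7]].
After inserting 6: P = [[1, 2, 6], [3, 7]].
After inserting 5: P = [[1, 2, 5], [3, 6], [7]].
After inserting 8: P = [[1, 2, 5, 8], [3, 6], [7]].
After inserting 4: P = [[1, 2, 4, 8], [3, 5], [6], [7]].

The final insertion tableau P = [[1, 2, 4, 8], [3, 5], [6], [7]] has shape [4, 2, 1, 1].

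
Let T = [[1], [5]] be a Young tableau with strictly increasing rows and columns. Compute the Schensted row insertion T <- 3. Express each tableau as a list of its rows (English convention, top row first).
3 is larger than every entry of row 1, so it is appended to row 1. The new tableau is [[1, 3], [5]].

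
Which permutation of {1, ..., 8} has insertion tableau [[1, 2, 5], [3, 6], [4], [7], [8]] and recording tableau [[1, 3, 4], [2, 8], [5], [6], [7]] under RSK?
8 1 4 7 6 3 2 5

Reverse the RSK construction: for i from n down to 1, find the cell of Q containing i, remove the entry at that cell from P, and reverse-bump it up through P; the value ejected from row 1 is w(i).

Step i=8: Q has 8 at row 2, column 2; remove 6 from row 2 of P and reverse-bump: 6 enters row 1 and ejects 5. So w(8) = 5. P is now [[1, 2, 6], [3], [4], [7], [8]].
Step i=7: Q has 7 at row 5, column 1; remove 8 from row 5 of P and reverse-bump: 8 enters row 4 and ejects 7; 7 enters row 3 and ejects 4; 4 enters row 2 and ejects 3; 3 enters row 1 and ejects 2. So w(7) = 2. P is now [[1, 3, 6], [4], [7], [8]].
Step i=6: Q has 6 at row 4, column 1; remove 8 from row 4 of P and reverse-bump: 8 enters row 3 and ejects 7; 7 enters row 2 and ejects 4; 4 enters row 1 and ejects 3. So w(6) = 3. P is now [[1, 4, 6], [7], [8]].
Step i=5: Q has 5 at row 3, column 1; remove 8 from row 3 of P and reverse-bump: 8 enters row 2 and ejects 7; 7 enters row 1 and ejects 6. So w(5) = 6. P is now [[1, 4, 7], [8]].
Step i=4: Q has 4 at row 1, column 3; remove that cell from P, ejecting 7. So w(4) = 7. P is now [[1, 4], [8]].
Step i=3: Q has 3 at row 1, column 2; remove that cell from P, ejecting 4. So w(3) = 4. P is now [[1], [8]].
Step i=2: Q has 2 at row 2, column 1; remove 8 from row 2 of P and reverse-bump: 8 enters row 1 and ejects 1. So w(2) = 1. P is now [[8]].
Step i=1: Q has 1 at row 1, column 1; remove that cell from P, ejecting 8. So w(1) = 8. P is now [].

So w = 8 1 4 7 6 3 2 5.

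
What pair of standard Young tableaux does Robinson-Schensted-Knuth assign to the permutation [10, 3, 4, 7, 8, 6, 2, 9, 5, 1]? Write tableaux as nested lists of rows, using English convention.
P = [[1, 4, 5, 8, 9], [2, 6], [3], [7], [10]], Q = [[1, 3, 4, 5, 8], [2, 9], [6], [7], [10]]

Insert each entry of the permutation into P by Schensted row insertion, recording in Q the position of each new cell.

Insert 10: appended to row 1. P = [[10]].
Insert 3: 3 bumps 10 from row 1; 10 starts row 2. P = [[3], [10]].
Insert 4: appended to row 1. P = [[3, 4], [10]].
Insert 7: appended to row 1. P = [[3, 4, 7], [10]].
Insert 8: appended to row 1. P = [[3, 4, 7, 8], [10]].
Insert 6: 6 bumps 7 from row 1; 7 bumps 10 from row 2; 10 starts row 3. P = [[3, 4, 6, 8], [7], [10]].
Insert 2: 2 bumps 3 from row 1; 3 bumps 7 from row 2; 7 bumps 10 from row 3; 10 starts row 4. P = [[2, 4, 6, 8], [3], [7], [10]].
Insert 9: appended to row 1. P = [[2, 4, 6, 8, 9], [3], [7], [10]].
Insert 5: 5 bumps 6 from row 1; 6 appends to row 2. P = [[2, 4, 5, 8, 9], [3, 6], [7], [10]].
Insert 1: 1 bumps 2 from row 1; 2 bumps 3 from row 2; 3 bumps 7 from row 3; 7 bumps 10 from row 4; 10 starts row 5. P = [[1, 4, 5, 8, 9], [2, 6], [3], [7], [10]].

So P = [[1, 4, 5, 8, 9], [2, 6], [3], [7], [10]], Q = [[1, 3, 4, 5, 8], [2, 9], [6], [7], [10]].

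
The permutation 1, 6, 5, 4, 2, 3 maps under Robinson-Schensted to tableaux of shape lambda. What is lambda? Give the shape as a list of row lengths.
[3, 1, 1, 1]

Row-insert each entry into an empty tableau.

After inserting 1: P = [[1]].
After inserting 6: P = [[1, 6]].
After inserting 5: P = [[1, 5], [6]].
After inserting 4: P = [[1, 4], [5], [6]].
After inserting 2: P = [[1, 2], [4], [5], [6]].
After inserting 3: P = [[1, 2, 3], [4], [5], [6]].

The final insertion tableau P = [[1, 2, 3], [4], [5], [6]] has shape [3, 1, 1, 1].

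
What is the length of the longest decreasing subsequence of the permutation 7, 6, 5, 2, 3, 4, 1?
5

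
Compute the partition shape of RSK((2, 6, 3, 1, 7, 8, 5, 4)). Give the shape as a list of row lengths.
[4, 2, 2]

Row-insert each entry into an empty tableau.

After inserting 2: P = [[2]].
After inserting 6: P = [[2, 6]].
After inserting 3: P = [[2, 3], [6]].
After inserting 1: P = [[1, 3], [2], [6]].
After inserting 7: P = [[1, 3, 7], [2], [6]].
After inserting 8: P = [[1, 3, 7, 8], [2], [6]].
After inserting 5: P = [[1, 3, 5, 8], [2, 7], [6]].
After inserting 4: P = [[1, 3, 4, 8], [2, 5], [6, 7]].

The final insertion tableau P = [[1, 3, 4, 8], [2, 5], [6, 7]] has shape [4, 2, 2].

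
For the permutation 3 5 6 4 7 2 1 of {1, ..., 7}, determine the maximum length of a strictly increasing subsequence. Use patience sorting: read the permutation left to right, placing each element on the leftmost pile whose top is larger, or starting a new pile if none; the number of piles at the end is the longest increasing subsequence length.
3: new pile. tops = [3]
5: new pile. tops = [3, 5]
6: new pile. tops = [3, 5, 6]
4: onto pile 2 (replacing 5). tops = [3, 4, 6]
7: new pile. tops = [3, 4, 6, 7]
2: onto pile 1 (replacing 3). tops = [2, 4, 6, 7]
1: onto pile 1 (replacing 2). tops = [1, 4, 6, 7]

4 piles, so the longest increasing subsequence has length 4.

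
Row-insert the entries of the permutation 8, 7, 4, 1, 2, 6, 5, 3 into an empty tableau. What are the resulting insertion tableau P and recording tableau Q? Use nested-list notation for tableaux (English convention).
P = [[1, 2, 3], [4, 5], [6], [7], [8]], Q = [[1, 5, 6], [2, 7], [3], [4], [8]]

Insert each entry of the permutation into P by Schensted row insertion, recording in Q the position of each new cell.

Insert 8: appended to row 1. P = [[8]].
Insert 7: 7 bumps 8 from row 1; 8 starts row 2. P = [[7], [8]].
Insert 4: 4 bumps 7 from row 1; 7 bumps 8 from row 2; 8 starts row 3. P = [[4], [7], [8]].
Insert 1: 1 bumps 4 from row 1; 4 bumps 7 from row 2; 7 bumps 8 from row 3; 8 starts row 4. P = [[1], [4], [7], [8]].
Insert 2: appended to row 1. P = [[1, 2], [4], [7], [8]].
Insert 6: appended to row 1. P = [[1, 2, 6], [4], [7], [8]].
Insert 5: 5 bumps 6 from row 1; 6 appends to row 2. P = [[1, 2, 5], [4, 6], [7], [8]].
Insert 3: 3 bumps 5 from row 1; 5 bumps 6 from row 2; 6 bumps 7 from row 3; 7 bumps 8 from row 4; 8 starts row 5. P = [[1, 2, 3], [4, 5], [6], [7], [8]].

So P = [[1, 2, 3], [4, 5], [6], [7], [8]], Q = [[1, 5, 6], [2, 7], [3], [4], [8]].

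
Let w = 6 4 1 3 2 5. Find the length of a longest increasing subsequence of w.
3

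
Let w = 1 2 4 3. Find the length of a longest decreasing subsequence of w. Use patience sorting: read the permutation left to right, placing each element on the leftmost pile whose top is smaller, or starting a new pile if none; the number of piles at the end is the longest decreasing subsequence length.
2

1: new pile. tops = [1]
2: onto pile 1 (replacing 1). tops = [2]
4: onto pile 1 (replacing 2). tops = [4]
3: new pile. tops = [4, 3]

2 piles, so the longest decreasing subsequence has length 2.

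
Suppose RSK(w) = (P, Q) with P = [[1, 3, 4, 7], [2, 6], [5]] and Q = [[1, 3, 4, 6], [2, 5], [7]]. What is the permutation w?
Reverse RSK: for i = n, n-1, ..., 1, locate i in Q, remove the corresponding corner cell from P, and reverse-bump its entry up through P; the value ejected from row 1 is w(i).

So w = 5 2 3 6 4 7 1.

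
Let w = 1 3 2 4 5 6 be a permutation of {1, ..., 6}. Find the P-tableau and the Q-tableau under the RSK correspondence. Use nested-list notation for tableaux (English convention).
Insert each entry of the permutation into P by Schensted row insertion, recording in Q the position of each new cell.

Insert 1: appended to row 1. P = [[1]], Q = [[1]].
Insert 3: appended to row 1. P = [[1, 3]], Q = [[1, 2]].
Insert 2: 2 bumps 3 from row 1; 3 starts row 2. P = [[1, 2], [3]], Q = [[1, 2], [3]].
Insert 4: appended to row 1. P = [[1, 2, 4], [3]], Q = [[1, 2, 4], [3]].
Insert 5: appended to row 1. P = [[1, 2, 4, 5], [3]], Q = [[1, 2, 4, 5], [3]].
Insert 6: appended to row 1. P = [[1, 2, 4, 5, 6], [3]], Q = [[1, 2, 4, 5, 6], [3]].

So P = [[1, 2, 4, 5, 6], [3]], Q = [[1, 2, 4, 5, 6], [3]].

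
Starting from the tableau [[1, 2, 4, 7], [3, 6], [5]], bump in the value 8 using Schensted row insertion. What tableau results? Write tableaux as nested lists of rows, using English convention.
[[1, 2, 4, 7, 8], [3, 6], [5]]

8 is larger than every entry of row 1, so it is appended to row 1. The new tableau is [[1, 2, 4, 7, 8], [3, 6], [5]].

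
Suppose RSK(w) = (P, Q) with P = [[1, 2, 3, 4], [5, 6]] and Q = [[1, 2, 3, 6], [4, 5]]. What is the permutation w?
Reverse the RSK construction: for i from n down to 1, find the cell of Q containing i, remove the entry at that cell from P, and reverse-bump it up through P; the value ejected from row 1 is w(i).

Step i=6: Q has 6 at row 1, column 4; remove that cell from P, ejecting 4. So w(6) = 4. P is now [[1, 2, 3], [5, 6]].
Step i=5: Q has 5 at row 2, column 2; remove 6 from row 2 of P and reverse-bump: 6 enters row 1 and ejects 3. So w(5) = 3. P is now [[1, 2, 6], [5]].
Step i=4: Q has 4 at row 2, column 1; remove 5 from row 2 of P and reverse-bump: 5 enters row 1 and ejects 2. So w(4) = 2. P is now [[1, 5, 6]].
Step i=3: Q has 3 at row 1, column 3; remove that cell from P, ejecting 6. So w(3) = 6. P is now [[1, 5]].
Step i=2: Q has 2 at row 1, column 2; remove that cell from P, ejecting 5. So w(2) = 5. P is now [[1]].
Step i=1: Q has 1 at row 1, column 1; remove that cell from P, ejecting 1. So w(1) = 1. P is now [].

So w = 1 5 6 2 3 4.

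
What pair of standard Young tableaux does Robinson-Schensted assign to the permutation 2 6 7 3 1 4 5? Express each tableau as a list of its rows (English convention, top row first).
P = [[1, 3, 4, 5], [2, 7], [6]], Q = [[1, 2, 3, 7], [4, 6], [5]]

Insert each entry of the permutation into P by Schensted row insertion, recording in Q the position of each new cell.

Insert 2: appended to row 1. P = [[2]], Q = [[1]].
Insert 6: appended to row 1. P = [[2, 6]], Q = [[1, 2]].
Insert 7: appended to row 1. P = [[2, 6, 7]], Q = [[1, 2, 3]].
Insert 3: 3 bumps 6 from row 1; 6 starts row 2. P = [[2, 3, 7], [6]], Q = [[1, 2, 3], [4]].
Insert 1: 1 bumps 2 from row 1; 2 bumps 6 from row 2; 6 starts row 3. P = [[1, 3, 7], [2], [6]], Q = [[1, 2, 3], [4], [5]].
Insert 4: 4 bumps 7 from row 1; 7 appends to row 2. P = [[1, 3, 4], [2, 7], [6]], Q = [[1, 2, 3], [4, 6], [5]].
Insert 5: appended to row 1. P = [[1, 3, 4, 5], [2, 7], [6]], Q = [[1, 2, 3, 7], [4, 6], [5]].

So P = [[1, 3, 4, 5], [2, 7], [6]], Q = [[1, 2, 3, 7], [4, 6], [5]].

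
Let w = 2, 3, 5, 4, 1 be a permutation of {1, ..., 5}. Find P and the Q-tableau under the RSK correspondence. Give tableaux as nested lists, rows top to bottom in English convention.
P = [[1, 3, 4], [2], [5]], Q = [[1, 2, 3], [4], [5]]

Insert each entry of the permutation into P by Schensted row insertion, recording in Q the position of each new cell.

Insert 2: appended to row 1. P = [[2]].
Insert 3: appended to row 1. P = [[2, 3]].
Insert 5: appended to row 1. P = [[2, 3, 5]].
Insert 4: 4 bumps 5 from row 1; 5 starts row 2. P = [[2, 3, 4], [5]].
Insert 1: 1 bumps 2 from row 1; 2 bumps 5 from row 2; 5 starts row 3. P = [[1, 3, 4], [2], [5]].

So P = [[1, 3, 4], [2], [5]], Q = [[1, 2, 3], [4], [5]].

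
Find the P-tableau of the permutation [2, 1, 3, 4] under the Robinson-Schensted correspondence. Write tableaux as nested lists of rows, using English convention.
Insert 2: appended to row 1. P = [[2]].
Insert 1: 1 bumps 2 from row 1; 2 starts row 2. P = [[1], [2]].
Insert 3: appended to row 1. P = [[1, 3], [2]].
Insert 4: appended to row 1. P = [[1, 3, 4], [2]].

So P = [[1, 3, 4], [2]].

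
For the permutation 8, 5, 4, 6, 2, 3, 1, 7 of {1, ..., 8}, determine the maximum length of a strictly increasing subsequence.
3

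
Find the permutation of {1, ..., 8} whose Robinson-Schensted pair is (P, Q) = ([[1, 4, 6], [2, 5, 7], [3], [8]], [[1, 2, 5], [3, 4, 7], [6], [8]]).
Reverse the RSK construction: for i from n down to 1, find the cell of Q containing i, remove the entry at that cell from P, and reverse-bump it up through P; the value ejected from row 1 is w(i).

Step i=8: Q has 8 at row 4, column 1; remove 8 from row 4 of P and reverse-bump: 8 enters row 3 and ejects 3; 3 enters row 2 and ejects 2; 2 enters row 1 and ejects 1. So w(8) = 1. P is now [[2, 4, 6], [3, 5, 7], [8]].
Step i=7: Q has 7 at row 2, column 3; remove 7 from row 2 of P and reverse-bump: 7 enters row 1 and ejects 6. So w(7) = 6. P is now [[2, 4, 7], [3, 5], [8]].
Step i=6: Q has 6 at row 3, column 1; remove 8 from row 3 of P and reverse-bump: 8 enters row 2 and ejects 5; 5 enters row 1 and ejects 4. So w(6) = 4. P is now [[2, 5, 7], [3, 8]].
Step i=5: Q has 5 at row 1, column 3; remove that cell from P, ejecting 7. So w(5) = 7. P is now [[2, 5], [3, 8]].
Step i=4: Q has 4 at row 2, column 2; remove 8 from row 2 of P and reverse-bump: 8 enters row 1 and ejects 5. So w(4) = 5. P is now [[2, 8], [3]].
Step i=3: Q has 3 at row 2, column 1; remove 3 from row 2 of P and reverse-bump: 3 enters row 1 and ejects 2. So w(3) = 2. P is now [[3, 8]].
Step i=2: Q has 2 at row 1, column 2; remove that cell from P, ejecting 8. So w(2) = 8. P is now [[3]].
Step i=1: Q has 1 at row 1, column 1; remove that cell from P, ejecting 3. So w(1) = 3. P is now [].

So w = 3 8 2 5 7 4 6 1.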